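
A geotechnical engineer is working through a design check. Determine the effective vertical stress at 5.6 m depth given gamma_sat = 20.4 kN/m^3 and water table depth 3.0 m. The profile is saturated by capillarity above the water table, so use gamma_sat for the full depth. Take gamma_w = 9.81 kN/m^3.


Total stress = gamma_sat * depth
sigma = 20.4 * 5.6 = 114.24 kPa
Pore water pressure u = gamma_w * (depth - d_wt)
u = 9.81 * (5.6 - 3.0) = 25.506 kPa
Effective stress = sigma - u
sigma' = 114.24 - 25.506 = 88.73 kPa


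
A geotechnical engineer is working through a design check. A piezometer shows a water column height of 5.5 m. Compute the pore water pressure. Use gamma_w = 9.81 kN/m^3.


Using u = gamma_w * h_w
u = 9.81 * 5.5
u = 53.96 kPa


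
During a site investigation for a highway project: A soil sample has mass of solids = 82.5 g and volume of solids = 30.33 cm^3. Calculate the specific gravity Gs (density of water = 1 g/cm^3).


Using Gs = m_s / (V_s * rho_w)
Since rho_w = 1 g/cm^3:
Gs = 82.5 / 30.33
Gs = 2.72


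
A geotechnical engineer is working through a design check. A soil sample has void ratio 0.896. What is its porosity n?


Using the relation n = e / (1 + e)
n = 0.896 / (1 + 0.896)
n = 0.896 / 1.896
n = 0.4726


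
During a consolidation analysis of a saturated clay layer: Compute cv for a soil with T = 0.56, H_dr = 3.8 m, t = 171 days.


Result: 0.04729 m^2/day

Derivation:
Using cv = T * H_dr^2 / t
H_dr^2 = 3.8^2 = 14.44
cv = 0.56 * 14.44 / 171
cv = 0.04729 m^2/day


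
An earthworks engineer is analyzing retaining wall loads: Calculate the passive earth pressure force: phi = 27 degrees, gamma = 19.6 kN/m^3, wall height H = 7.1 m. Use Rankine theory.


Result: 1315.54 kN/m

Derivation:
Compute passive earth pressure coefficient:
Kp = tan^2(45 + phi/2) = tan^2(58.5) = 2.66294
Compute passive force:
Pp = 0.5 * Kp * gamma * H^2
Pp = 0.5 * 2.66294 * 19.6 * 7.1^2
Pp = 1315.54 kN/m


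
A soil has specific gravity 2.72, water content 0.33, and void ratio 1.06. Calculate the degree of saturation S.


Result: 0.8468

Derivation:
Using S = Gs * w / e
S = 2.72 * 0.33 / 1.06
S = 0.8468


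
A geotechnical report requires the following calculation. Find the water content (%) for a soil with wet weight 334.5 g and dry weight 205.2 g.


Using w = (m_wet - m_dry) / m_dry * 100
m_wet - m_dry = 334.5 - 205.2 = 129.3 g
w = 129.3 / 205.2 * 100
w = 63.01 %


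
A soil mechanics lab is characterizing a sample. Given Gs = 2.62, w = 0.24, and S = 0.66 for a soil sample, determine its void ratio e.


Result: 0.9527

Derivation:
Using the relation e = Gs * w / S
e = 2.62 * 0.24 / 0.66
e = 0.9527


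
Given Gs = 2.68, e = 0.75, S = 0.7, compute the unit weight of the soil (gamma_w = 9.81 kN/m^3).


Using gamma = gamma_w * (Gs + S*e) / (1 + e)
Numerator: Gs + S*e = 2.68 + 0.7*0.75 = 3.205
Denominator: 1 + e = 1 + 0.75 = 1.75
gamma = 9.81 * 3.205 / 1.75
gamma = 17.966 kN/m^3


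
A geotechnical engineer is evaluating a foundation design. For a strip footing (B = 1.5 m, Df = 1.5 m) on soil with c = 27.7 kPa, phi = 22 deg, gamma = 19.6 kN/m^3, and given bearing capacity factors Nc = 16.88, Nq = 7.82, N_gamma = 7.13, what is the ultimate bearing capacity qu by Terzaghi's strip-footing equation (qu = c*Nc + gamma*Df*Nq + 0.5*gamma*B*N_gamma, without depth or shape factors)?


Compute qu = c*Nc + gamma*Df*Nq + 0.5*gamma*B*N_gamma
Term 1: 27.7 * 16.88 = 467.576
Term 2: 19.6 * 1.5 * 7.82 = 229.908
Term 3: 0.5 * 19.6 * 1.5 * 7.13 = 104.811
qu = 467.576 + 229.908 + 104.811
qu = 802.3 kPa


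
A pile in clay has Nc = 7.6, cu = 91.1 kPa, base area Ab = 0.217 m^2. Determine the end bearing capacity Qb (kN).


Using Qb = Nc * cu * Ab
Qb = 7.6 * 91.1 * 0.217
Qb = 150.24 kN


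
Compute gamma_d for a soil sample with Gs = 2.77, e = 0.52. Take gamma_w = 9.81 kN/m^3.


Result: 17.877 kN/m^3

Derivation:
Using gamma_d = Gs * gamma_w / (1 + e)
gamma_d = 2.77 * 9.81 / (1 + 0.52)
gamma_d = 2.77 * 9.81 / 1.52
gamma_d = 17.877 kN/m^3


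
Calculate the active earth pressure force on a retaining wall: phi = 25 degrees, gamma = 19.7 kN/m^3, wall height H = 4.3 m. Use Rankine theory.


Compute active earth pressure coefficient:
Ka = tan^2(45 - phi/2) = tan^2(32.5) = 0.405859
Compute active force:
Pa = 0.5 * Ka * gamma * H^2
Pa = 0.5 * 0.405859 * 19.7 * 4.3^2
Pa = 73.92 kN/m


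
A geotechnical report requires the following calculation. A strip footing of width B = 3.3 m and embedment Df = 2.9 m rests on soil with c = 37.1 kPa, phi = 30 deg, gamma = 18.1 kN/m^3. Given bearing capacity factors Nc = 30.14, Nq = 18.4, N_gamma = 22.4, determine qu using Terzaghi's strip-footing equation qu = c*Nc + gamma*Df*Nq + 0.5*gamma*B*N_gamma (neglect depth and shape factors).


Compute qu = c*Nc + gamma*Df*Nq + 0.5*gamma*B*N_gamma
Term 1: 37.1 * 30.14 = 1118.194
Term 2: 18.1 * 2.9 * 18.4 = 965.816
Term 3: 0.5 * 18.1 * 3.3 * 22.4 = 668.976
qu = 1118.194 + 965.816 + 668.976
qu = 2752.99 kPa


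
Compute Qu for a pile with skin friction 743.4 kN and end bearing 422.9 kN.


Result: 1166.3 kN

Derivation:
Using Qu = Qf + Qb
Qu = 743.4 + 422.9
Qu = 1166.3 kN


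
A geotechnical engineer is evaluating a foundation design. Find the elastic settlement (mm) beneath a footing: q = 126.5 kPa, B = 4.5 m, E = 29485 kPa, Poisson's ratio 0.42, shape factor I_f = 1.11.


Using Se = q * B * (1 - nu^2) * I_f / E
1 - nu^2 = 1 - 0.42^2 = 0.8236
Se = 126.5 * 4.5 * 0.8236 * 1.11 / 29485
Se = 0.017650 m
Convert to mm: Se = 0.017650 * 1000 = 17.65 mm


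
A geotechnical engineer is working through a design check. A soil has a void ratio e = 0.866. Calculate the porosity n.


Using the relation n = e / (1 + e)
n = 0.866 / (1 + 0.866)
n = 0.866 / 1.866
n = 0.4641


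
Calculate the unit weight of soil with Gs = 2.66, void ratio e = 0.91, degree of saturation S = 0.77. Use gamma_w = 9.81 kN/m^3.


Using gamma = gamma_w * (Gs + S*e) / (1 + e)
Numerator: Gs + S*e = 2.66 + 0.77*0.91 = 3.3607
Denominator: 1 + e = 1 + 0.91 = 1.91
gamma = 9.81 * 3.3607 / 1.91
gamma = 17.261 kN/m^3


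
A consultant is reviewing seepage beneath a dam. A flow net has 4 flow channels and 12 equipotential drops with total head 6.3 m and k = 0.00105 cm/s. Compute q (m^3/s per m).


Convert k to m/s for unit consistency with H:
k = 0.00105 cm/s = 0.00105 / 100 m/s = 1.05e-05 m/s
Using q = k * H * Nf / Nd
Nf / Nd = 4 / 12 = 0.3333
q = 1.05e-05 * 6.3 * 0.3333
q = 2.205e-05 m^3/s per m


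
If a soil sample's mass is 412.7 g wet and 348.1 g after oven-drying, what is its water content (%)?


Using w = (m_wet - m_dry) / m_dry * 100
m_wet - m_dry = 412.7 - 348.1 = 64.6 g
w = 64.6 / 348.1 * 100
w = 18.56 %


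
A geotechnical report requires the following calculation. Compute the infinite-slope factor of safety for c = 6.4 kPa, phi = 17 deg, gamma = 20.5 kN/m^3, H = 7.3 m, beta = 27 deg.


Using Fs = c / (gamma*H*sin(beta)*cos(beta)) + tan(phi)/tan(beta)
Cohesion contribution = 6.4 / (20.5*7.3*sin(27)*cos(27))
Cohesion contribution = 0.105724
Friction contribution = tan(17)/tan(27) = 0.60003
Fs = 0.105724 + 0.60003
Fs = 0.706


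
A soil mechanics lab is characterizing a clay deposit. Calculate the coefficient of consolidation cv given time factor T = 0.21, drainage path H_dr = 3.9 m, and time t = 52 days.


Result: 0.06143 m^2/day

Derivation:
Using cv = T * H_dr^2 / t
H_dr^2 = 3.9^2 = 15.21
cv = 0.21 * 15.21 / 52
cv = 0.06143 m^2/day


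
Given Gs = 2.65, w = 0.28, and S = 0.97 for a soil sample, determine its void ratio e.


Using the relation e = Gs * w / S
e = 2.65 * 0.28 / 0.97
e = 0.7649


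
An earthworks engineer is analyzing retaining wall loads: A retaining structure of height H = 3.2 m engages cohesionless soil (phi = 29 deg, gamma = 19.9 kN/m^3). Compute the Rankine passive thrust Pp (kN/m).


Compute passive earth pressure coefficient:
Kp = tan^2(45 + phi/2) = tan^2(59.5) = 2.88206
Compute passive force:
Pp = 0.5 * Kp * gamma * H^2
Pp = 0.5 * 2.88206 * 19.9 * 3.2^2
Pp = 293.65 kN/m


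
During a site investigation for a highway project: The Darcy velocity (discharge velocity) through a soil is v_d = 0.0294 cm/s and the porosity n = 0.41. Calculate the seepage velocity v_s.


Using v_s = v_d / n
v_s = 0.0294 / 0.41
v_s = 0.07171 cm/s


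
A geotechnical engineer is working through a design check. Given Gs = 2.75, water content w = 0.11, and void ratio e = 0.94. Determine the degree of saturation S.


Using S = Gs * w / e
S = 2.75 * 0.11 / 0.94
S = 0.3218


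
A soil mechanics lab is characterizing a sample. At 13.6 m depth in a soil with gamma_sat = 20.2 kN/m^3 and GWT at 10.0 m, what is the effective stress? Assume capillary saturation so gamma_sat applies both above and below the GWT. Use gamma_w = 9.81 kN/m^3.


Total stress = gamma_sat * depth
sigma = 20.2 * 13.6 = 274.72 kPa
Pore water pressure u = gamma_w * (depth - d_wt)
u = 9.81 * (13.6 - 10.0) = 35.316 kPa
Effective stress = sigma - u
sigma' = 274.72 - 35.316 = 239.4 kPa


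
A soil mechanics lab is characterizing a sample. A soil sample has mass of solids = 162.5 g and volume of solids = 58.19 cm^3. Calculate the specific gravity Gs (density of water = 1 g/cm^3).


Using Gs = m_s / (V_s * rho_w)
Since rho_w = 1 g/cm^3:
Gs = 162.5 / 58.19
Gs = 2.793


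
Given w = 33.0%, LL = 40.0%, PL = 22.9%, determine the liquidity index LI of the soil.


Result: 0.591

Derivation:
First compute the plasticity index:
PI = LL - PL = 40.0 - 22.9 = 17.1
Then compute the liquidity index:
LI = (w - PL) / PI
LI = (33.0 - 22.9) / 17.1
LI = 0.591


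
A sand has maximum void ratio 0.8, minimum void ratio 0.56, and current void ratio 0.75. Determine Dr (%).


Using Dr = (e_max - e) / (e_max - e_min) * 100
e_max - e = 0.8 - 0.75 = 0.05
e_max - e_min = 0.8 - 0.56 = 0.24
Dr = 0.05 / 0.24 * 100
Dr = 20.83 %


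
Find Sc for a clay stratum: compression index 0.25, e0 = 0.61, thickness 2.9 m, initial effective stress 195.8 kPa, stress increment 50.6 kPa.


Using Sc = Cc * H / (1 + e0) * log10((sigma0 + delta_sigma) / sigma0)
Stress ratio = (195.8 + 50.6) / 195.8 = 1.25843
log10(1.25843) = 0.099828
Cc * H / (1 + e0) = 0.25 * 2.9 / (1 + 0.61) = 0.450311
Sc = 0.450311 * 0.099828
Sc = 0.045 m


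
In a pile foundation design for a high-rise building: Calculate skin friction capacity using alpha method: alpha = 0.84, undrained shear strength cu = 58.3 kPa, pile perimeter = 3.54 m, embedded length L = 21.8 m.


Result: 3779.27 kN

Derivation:
Using Qs = alpha * cu * perimeter * L
Qs = 0.84 * 58.3 * 3.54 * 21.8
Qs = 3779.27 kN


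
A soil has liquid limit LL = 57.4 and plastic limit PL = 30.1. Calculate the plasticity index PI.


Using PI = LL - PL
PI = 57.4 - 30.1
PI = 27.3


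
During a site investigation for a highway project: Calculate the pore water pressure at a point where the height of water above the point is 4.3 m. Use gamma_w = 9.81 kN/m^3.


Using u = gamma_w * h_w
u = 9.81 * 4.3
u = 42.18 kPa


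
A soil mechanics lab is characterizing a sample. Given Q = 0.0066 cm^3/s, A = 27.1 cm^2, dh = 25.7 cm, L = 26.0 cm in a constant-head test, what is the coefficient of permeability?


Result: 0.000246 cm/s

Derivation:
Compute hydraulic gradient:
i = dh / L = 25.7 / 26.0 = 0.988462
Then apply Darcy's law:
k = Q / (A * i)
k = 0.0066 / (27.1 * 0.988462)
k = 0.0066 / 26.7873
k = 0.000246 cm/s


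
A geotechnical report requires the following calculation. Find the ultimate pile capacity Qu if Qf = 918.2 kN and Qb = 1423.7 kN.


Using Qu = Qf + Qb
Qu = 918.2 + 1423.7
Qu = 2341.9 kN


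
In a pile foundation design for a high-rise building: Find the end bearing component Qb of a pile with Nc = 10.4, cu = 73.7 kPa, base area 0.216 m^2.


Using Qb = Nc * cu * Ab
Qb = 10.4 * 73.7 * 0.216
Qb = 165.56 kN


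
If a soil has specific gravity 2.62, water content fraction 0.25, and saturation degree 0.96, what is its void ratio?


Result: 0.6823

Derivation:
Using the relation e = Gs * w / S
e = 2.62 * 0.25 / 0.96
e = 0.6823


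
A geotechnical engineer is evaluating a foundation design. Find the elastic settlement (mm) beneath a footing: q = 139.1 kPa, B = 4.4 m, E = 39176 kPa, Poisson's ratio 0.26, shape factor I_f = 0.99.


Using Se = q * B * (1 - nu^2) * I_f / E
1 - nu^2 = 1 - 0.26^2 = 0.9324
Se = 139.1 * 4.4 * 0.9324 * 0.99 / 39176
Se = 0.014421 m
Convert to mm: Se = 0.014421 * 1000 = 14.421 mm


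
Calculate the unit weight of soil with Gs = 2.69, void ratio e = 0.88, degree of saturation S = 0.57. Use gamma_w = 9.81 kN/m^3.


Using gamma = gamma_w * (Gs + S*e) / (1 + e)
Numerator: Gs + S*e = 2.69 + 0.57*0.88 = 3.1916
Denominator: 1 + e = 1 + 0.88 = 1.88
gamma = 9.81 * 3.1916 / 1.88
gamma = 16.654 kN/m^3


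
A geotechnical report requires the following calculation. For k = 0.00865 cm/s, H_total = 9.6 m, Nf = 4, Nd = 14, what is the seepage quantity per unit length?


Convert k to m/s for unit consistency with H:
k = 0.00865 cm/s = 0.00865 / 100 m/s = 8.65e-05 m/s
Using q = k * H * Nf / Nd
Nf / Nd = 4 / 14 = 0.2857
q = 8.65e-05 * 9.6 * 0.2857
q = 0.0002373 m^3/s per m


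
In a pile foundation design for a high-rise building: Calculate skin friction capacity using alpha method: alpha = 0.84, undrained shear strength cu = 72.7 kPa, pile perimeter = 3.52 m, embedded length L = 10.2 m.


Using Qs = alpha * cu * perimeter * L
Qs = 0.84 * 72.7 * 3.52 * 10.2
Qs = 2192.59 kN


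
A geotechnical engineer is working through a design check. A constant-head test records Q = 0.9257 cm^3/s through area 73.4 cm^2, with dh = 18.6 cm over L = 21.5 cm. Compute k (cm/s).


Result: 0.014578 cm/s

Derivation:
Compute hydraulic gradient:
i = dh / L = 18.6 / 21.5 = 0.865116
Then apply Darcy's law:
k = Q / (A * i)
k = 0.9257 / (73.4 * 0.865116)
k = 0.9257 / 63.4995
k = 0.014578 cm/s


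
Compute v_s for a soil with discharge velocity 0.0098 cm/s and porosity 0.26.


Using v_s = v_d / n
v_s = 0.0098 / 0.26
v_s = 0.03769 cm/s


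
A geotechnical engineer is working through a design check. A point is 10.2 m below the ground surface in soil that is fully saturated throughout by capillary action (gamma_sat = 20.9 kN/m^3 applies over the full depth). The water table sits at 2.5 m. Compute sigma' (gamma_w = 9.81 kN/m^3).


Result: 137.64 kPa

Derivation:
Total stress = gamma_sat * depth
sigma = 20.9 * 10.2 = 213.18 kPa
Pore water pressure u = gamma_w * (depth - d_wt)
u = 9.81 * (10.2 - 2.5) = 75.537 kPa
Effective stress = sigma - u
sigma' = 213.18 - 75.537 = 137.64 kPa


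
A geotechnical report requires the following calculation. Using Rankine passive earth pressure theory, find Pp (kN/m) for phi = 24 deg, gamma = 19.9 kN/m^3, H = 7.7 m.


Result: 1398.85 kN/m

Derivation:
Compute passive earth pressure coefficient:
Kp = tan^2(45 + phi/2) = tan^2(57.0) = 2.371184
Compute passive force:
Pp = 0.5 * Kp * gamma * H^2
Pp = 0.5 * 2.371184 * 19.9 * 7.7^2
Pp = 1398.85 kN/m


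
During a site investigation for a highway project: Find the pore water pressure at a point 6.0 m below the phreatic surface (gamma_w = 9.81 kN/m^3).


Using u = gamma_w * h_w
u = 9.81 * 6.0
u = 58.86 kPa


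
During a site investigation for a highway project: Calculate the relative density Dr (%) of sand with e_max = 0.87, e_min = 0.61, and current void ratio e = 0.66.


Result: 80.77 %

Derivation:
Using Dr = (e_max - e) / (e_max - e_min) * 100
e_max - e = 0.87 - 0.66 = 0.21
e_max - e_min = 0.87 - 0.61 = 0.26
Dr = 0.21 / 0.26 * 100
Dr = 80.77 %


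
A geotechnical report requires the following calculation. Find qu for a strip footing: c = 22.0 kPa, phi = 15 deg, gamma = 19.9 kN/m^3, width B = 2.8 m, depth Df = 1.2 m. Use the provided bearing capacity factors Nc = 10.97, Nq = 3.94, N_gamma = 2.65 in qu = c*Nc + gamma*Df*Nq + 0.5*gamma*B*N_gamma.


Compute qu = c*Nc + gamma*Df*Nq + 0.5*gamma*B*N_gamma
Term 1: 22.0 * 10.97 = 241.34
Term 2: 19.9 * 1.2 * 3.94 = 94.0872
Term 3: 0.5 * 19.9 * 2.8 * 2.65 = 73.829
qu = 241.34 + 94.0872 + 73.829
qu = 409.26 kPa


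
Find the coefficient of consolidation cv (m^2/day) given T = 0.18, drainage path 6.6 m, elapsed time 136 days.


Using cv = T * H_dr^2 / t
H_dr^2 = 6.6^2 = 43.56
cv = 0.18 * 43.56 / 136
cv = 0.05765 m^2/day


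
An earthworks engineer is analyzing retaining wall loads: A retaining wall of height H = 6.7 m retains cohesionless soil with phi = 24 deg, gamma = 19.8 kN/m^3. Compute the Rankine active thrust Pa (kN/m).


Result: 187.42 kN/m

Derivation:
Compute active earth pressure coefficient:
Ka = tan^2(45 - phi/2) = tan^2(33.0) = 0.42173
Compute active force:
Pa = 0.5 * Ka * gamma * H^2
Pa = 0.5 * 0.42173 * 19.8 * 6.7^2
Pa = 187.42 kN/m


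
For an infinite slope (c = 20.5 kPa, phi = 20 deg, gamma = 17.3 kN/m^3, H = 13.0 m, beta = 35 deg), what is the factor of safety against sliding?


Using Fs = c / (gamma*H*sin(beta)*cos(beta)) + tan(phi)/tan(beta)
Cohesion contribution = 20.5 / (17.3*13.0*sin(35)*cos(35))
Cohesion contribution = 0.194003
Friction contribution = tan(20)/tan(35) = 0.519803
Fs = 0.194003 + 0.519803
Fs = 0.714


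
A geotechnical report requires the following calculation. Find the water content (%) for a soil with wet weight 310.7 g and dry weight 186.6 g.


Result: 66.51 %

Derivation:
Using w = (m_wet - m_dry) / m_dry * 100
m_wet - m_dry = 310.7 - 186.6 = 124.1 g
w = 124.1 / 186.6 * 100
w = 66.51 %


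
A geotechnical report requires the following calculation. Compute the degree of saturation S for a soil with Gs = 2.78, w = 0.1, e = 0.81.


Using S = Gs * w / e
S = 2.78 * 0.1 / 0.81
S = 0.3432


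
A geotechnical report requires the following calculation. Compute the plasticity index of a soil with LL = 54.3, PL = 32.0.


Using PI = LL - PL
PI = 54.3 - 32.0
PI = 22.3


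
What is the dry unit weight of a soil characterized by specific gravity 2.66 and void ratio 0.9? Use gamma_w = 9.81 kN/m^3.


Using gamma_d = Gs * gamma_w / (1 + e)
gamma_d = 2.66 * 9.81 / (1 + 0.9)
gamma_d = 2.66 * 9.81 / 1.9
gamma_d = 13.734 kN/m^3


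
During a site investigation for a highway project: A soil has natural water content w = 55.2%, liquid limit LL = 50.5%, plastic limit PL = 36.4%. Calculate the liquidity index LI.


First compute the plasticity index:
PI = LL - PL = 50.5 - 36.4 = 14.1
Then compute the liquidity index:
LI = (w - PL) / PI
LI = (55.2 - 36.4) / 14.1
LI = 1.333


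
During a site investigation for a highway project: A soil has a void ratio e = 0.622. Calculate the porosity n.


Result: 0.3835

Derivation:
Using the relation n = e / (1 + e)
n = 0.622 / (1 + 0.622)
n = 0.622 / 1.622
n = 0.3835


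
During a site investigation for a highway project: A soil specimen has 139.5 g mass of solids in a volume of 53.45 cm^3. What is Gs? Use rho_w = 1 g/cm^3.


Using Gs = m_s / (V_s * rho_w)
Since rho_w = 1 g/cm^3:
Gs = 139.5 / 53.45
Gs = 2.61


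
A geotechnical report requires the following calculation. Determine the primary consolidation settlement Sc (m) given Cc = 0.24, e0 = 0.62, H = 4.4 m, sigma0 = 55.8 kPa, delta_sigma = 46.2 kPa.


Using Sc = Cc * H / (1 + e0) * log10((sigma0 + delta_sigma) / sigma0)
Stress ratio = (55.8 + 46.2) / 55.8 = 1.82796
log10(1.82796) = 0.261966
Cc * H / (1 + e0) = 0.24 * 4.4 / (1 + 0.62) = 0.651852
Sc = 0.651852 * 0.261966
Sc = 0.1708 m


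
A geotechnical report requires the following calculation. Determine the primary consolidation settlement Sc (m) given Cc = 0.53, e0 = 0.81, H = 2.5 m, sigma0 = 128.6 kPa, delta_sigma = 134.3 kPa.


Result: 0.2273 m

Derivation:
Using Sc = Cc * H / (1 + e0) * log10((sigma0 + delta_sigma) / sigma0)
Stress ratio = (128.6 + 134.3) / 128.6 = 2.04432
log10(2.04432) = 0.31055
Cc * H / (1 + e0) = 0.53 * 2.5 / (1 + 0.81) = 0.732044
Sc = 0.732044 * 0.31055
Sc = 0.2273 m


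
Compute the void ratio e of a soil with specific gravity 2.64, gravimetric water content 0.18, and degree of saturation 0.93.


Using the relation e = Gs * w / S
e = 2.64 * 0.18 / 0.93
e = 0.511


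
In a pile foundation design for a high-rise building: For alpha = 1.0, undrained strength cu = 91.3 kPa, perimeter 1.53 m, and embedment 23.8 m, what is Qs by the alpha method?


Using Qs = alpha * cu * perimeter * L
Qs = 1.0 * 91.3 * 1.53 * 23.8
Qs = 3324.6 kN


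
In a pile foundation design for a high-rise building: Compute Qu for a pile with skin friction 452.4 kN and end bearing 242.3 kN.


Using Qu = Qf + Qb
Qu = 452.4 + 242.3
Qu = 694.7 kN


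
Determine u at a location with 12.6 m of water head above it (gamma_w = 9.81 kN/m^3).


Using u = gamma_w * h_w
u = 9.81 * 12.6
u = 123.61 kPa


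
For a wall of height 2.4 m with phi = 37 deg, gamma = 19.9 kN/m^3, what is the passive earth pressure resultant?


Compute passive earth pressure coefficient:
Kp = tan^2(45 + phi/2) = tan^2(63.5) = 4.022791
Compute passive force:
Pp = 0.5 * Kp * gamma * H^2
Pp = 0.5 * 4.022791 * 19.9 * 2.4^2
Pp = 230.55 kN/m


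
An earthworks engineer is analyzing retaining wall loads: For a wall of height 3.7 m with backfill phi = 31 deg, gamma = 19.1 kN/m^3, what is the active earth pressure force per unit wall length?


Compute active earth pressure coefficient:
Ka = tan^2(45 - phi/2) = tan^2(29.5) = 0.320099
Compute active force:
Pa = 0.5 * Ka * gamma * H^2
Pa = 0.5 * 0.320099 * 19.1 * 3.7^2
Pa = 41.85 kN/m


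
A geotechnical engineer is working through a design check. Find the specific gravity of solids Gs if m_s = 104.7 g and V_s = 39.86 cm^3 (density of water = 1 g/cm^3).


Using Gs = m_s / (V_s * rho_w)
Since rho_w = 1 g/cm^3:
Gs = 104.7 / 39.86
Gs = 2.627


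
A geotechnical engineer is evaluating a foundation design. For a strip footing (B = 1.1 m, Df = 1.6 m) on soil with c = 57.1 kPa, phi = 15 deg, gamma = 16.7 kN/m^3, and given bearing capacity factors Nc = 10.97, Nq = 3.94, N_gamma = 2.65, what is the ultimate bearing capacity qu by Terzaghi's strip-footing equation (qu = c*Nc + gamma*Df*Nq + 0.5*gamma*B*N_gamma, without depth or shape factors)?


Compute qu = c*Nc + gamma*Df*Nq + 0.5*gamma*B*N_gamma
Term 1: 57.1 * 10.97 = 626.387
Term 2: 16.7 * 1.6 * 3.94 = 105.2768
Term 3: 0.5 * 16.7 * 1.1 * 2.65 = 24.34025
qu = 626.387 + 105.2768 + 24.34025
qu = 756.0 kPa


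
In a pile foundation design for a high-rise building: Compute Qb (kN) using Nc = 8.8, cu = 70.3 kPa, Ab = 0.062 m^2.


Using Qb = Nc * cu * Ab
Qb = 8.8 * 70.3 * 0.062
Qb = 38.36 kN


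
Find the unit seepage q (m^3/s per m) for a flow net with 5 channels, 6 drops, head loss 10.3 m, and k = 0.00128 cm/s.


Convert k to m/s for unit consistency with H:
k = 0.00128 cm/s = 0.00128 / 100 m/s = 1.28e-05 m/s
Using q = k * H * Nf / Nd
Nf / Nd = 5 / 6 = 0.8333
q = 1.28e-05 * 10.3 * 0.8333
q = 0.0001099 m^3/s per m


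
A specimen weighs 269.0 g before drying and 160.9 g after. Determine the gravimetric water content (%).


Using w = (m_wet - m_dry) / m_dry * 100
m_wet - m_dry = 269.0 - 160.9 = 108.1 g
w = 108.1 / 160.9 * 100
w = 67.18 %


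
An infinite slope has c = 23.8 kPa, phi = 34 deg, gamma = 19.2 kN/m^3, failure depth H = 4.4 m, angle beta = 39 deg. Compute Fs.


Using Fs = c / (gamma*H*sin(beta)*cos(beta)) + tan(phi)/tan(beta)
Cohesion contribution = 23.8 / (19.2*4.4*sin(39)*cos(39))
Cohesion contribution = 0.576035
Friction contribution = tan(34)/tan(39) = 0.832949
Fs = 0.576035 + 0.832949
Fs = 1.409


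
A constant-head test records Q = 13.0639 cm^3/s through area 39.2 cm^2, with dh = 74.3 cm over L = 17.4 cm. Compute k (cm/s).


Result: 0.078045 cm/s

Derivation:
Compute hydraulic gradient:
i = dh / L = 74.3 / 17.4 = 4.27011
Then apply Darcy's law:
k = Q / (A * i)
k = 13.0639 / (39.2 * 4.27011)
k = 13.0639 / 167.389
k = 0.078045 cm/s


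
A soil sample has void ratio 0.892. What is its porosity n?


Using the relation n = e / (1 + e)
n = 0.892 / (1 + 0.892)
n = 0.892 / 1.892
n = 0.4715


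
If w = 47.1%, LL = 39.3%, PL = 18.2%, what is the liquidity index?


First compute the plasticity index:
PI = LL - PL = 39.3 - 18.2 = 21.1
Then compute the liquidity index:
LI = (w - PL) / PI
LI = (47.1 - 18.2) / 21.1
LI = 1.37


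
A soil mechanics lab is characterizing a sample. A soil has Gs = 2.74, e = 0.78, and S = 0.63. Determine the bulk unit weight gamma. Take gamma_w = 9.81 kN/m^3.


Using gamma = gamma_w * (Gs + S*e) / (1 + e)
Numerator: Gs + S*e = 2.74 + 0.63*0.78 = 3.2314
Denominator: 1 + e = 1 + 0.78 = 1.78
gamma = 9.81 * 3.2314 / 1.78
gamma = 17.809 kN/m^3


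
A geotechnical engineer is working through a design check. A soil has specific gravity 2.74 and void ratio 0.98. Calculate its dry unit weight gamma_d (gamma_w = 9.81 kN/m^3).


Result: 13.575 kN/m^3

Derivation:
Using gamma_d = Gs * gamma_w / (1 + e)
gamma_d = 2.74 * 9.81 / (1 + 0.98)
gamma_d = 2.74 * 9.81 / 1.98
gamma_d = 13.575 kN/m^3


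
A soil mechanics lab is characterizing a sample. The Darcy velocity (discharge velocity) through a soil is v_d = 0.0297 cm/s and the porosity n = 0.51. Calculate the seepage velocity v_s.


Using v_s = v_d / n
v_s = 0.0297 / 0.51
v_s = 0.05824 cm/s


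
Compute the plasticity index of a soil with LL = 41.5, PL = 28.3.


Using PI = LL - PL
PI = 41.5 - 28.3
PI = 13.2


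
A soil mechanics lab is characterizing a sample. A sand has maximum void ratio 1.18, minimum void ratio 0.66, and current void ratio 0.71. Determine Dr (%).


Using Dr = (e_max - e) / (e_max - e_min) * 100
e_max - e = 1.18 - 0.71 = 0.47
e_max - e_min = 1.18 - 0.66 = 0.52
Dr = 0.47 / 0.52 * 100
Dr = 90.38 %


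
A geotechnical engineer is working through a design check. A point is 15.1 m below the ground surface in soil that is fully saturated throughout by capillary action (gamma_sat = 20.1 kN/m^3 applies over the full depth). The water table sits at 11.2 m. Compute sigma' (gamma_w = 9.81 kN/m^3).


Total stress = gamma_sat * depth
sigma = 20.1 * 15.1 = 303.51 kPa
Pore water pressure u = gamma_w * (depth - d_wt)
u = 9.81 * (15.1 - 11.2) = 38.259 kPa
Effective stress = sigma - u
sigma' = 303.51 - 38.259 = 265.25 kPa


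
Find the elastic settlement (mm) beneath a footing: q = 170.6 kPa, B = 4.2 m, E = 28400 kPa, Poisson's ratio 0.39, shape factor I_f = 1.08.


Using Se = q * B * (1 - nu^2) * I_f / E
1 - nu^2 = 1 - 0.39^2 = 0.8479
Se = 170.6 * 4.2 * 0.8479 * 1.08 / 28400
Se = 0.023104 m
Convert to mm: Se = 0.023104 * 1000 = 23.104 mm


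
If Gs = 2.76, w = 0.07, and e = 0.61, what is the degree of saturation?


Using S = Gs * w / e
S = 2.76 * 0.07 / 0.61
S = 0.3167


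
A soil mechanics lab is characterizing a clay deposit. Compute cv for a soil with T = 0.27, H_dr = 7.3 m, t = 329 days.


Using cv = T * H_dr^2 / t
H_dr^2 = 7.3^2 = 53.29
cv = 0.27 * 53.29 / 329
cv = 0.04373 m^2/day


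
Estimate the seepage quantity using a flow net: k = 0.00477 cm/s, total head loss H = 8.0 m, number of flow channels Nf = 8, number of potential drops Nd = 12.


Convert k to m/s for unit consistency with H:
k = 0.00477 cm/s = 0.00477 / 100 m/s = 4.77e-05 m/s
Using q = k * H * Nf / Nd
Nf / Nd = 8 / 12 = 0.6667
q = 4.77e-05 * 8.0 * 0.6667
q = 0.0002544 m^3/s per m


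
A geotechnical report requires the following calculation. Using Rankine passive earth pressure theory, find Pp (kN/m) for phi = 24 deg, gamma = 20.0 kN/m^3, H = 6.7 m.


Compute passive earth pressure coefficient:
Kp = tan^2(45 + phi/2) = tan^2(57.0) = 2.371184
Compute passive force:
Pp = 0.5 * Kp * gamma * H^2
Pp = 0.5 * 2.371184 * 20.0 * 6.7^2
Pp = 1064.42 kN/m


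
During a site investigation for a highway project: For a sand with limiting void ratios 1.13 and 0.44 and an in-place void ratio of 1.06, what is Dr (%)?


Using Dr = (e_max - e) / (e_max - e_min) * 100
e_max - e = 1.13 - 1.06 = 0.07
e_max - e_min = 1.13 - 0.44 = 0.69
Dr = 0.07 / 0.69 * 100
Dr = 10.14 %


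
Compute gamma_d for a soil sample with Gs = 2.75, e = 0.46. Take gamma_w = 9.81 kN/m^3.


Using gamma_d = Gs * gamma_w / (1 + e)
gamma_d = 2.75 * 9.81 / (1 + 0.46)
gamma_d = 2.75 * 9.81 / 1.46
gamma_d = 18.478 kN/m^3


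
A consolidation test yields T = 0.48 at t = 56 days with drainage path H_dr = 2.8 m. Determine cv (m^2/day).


Result: 0.0672 m^2/day

Derivation:
Using cv = T * H_dr^2 / t
H_dr^2 = 2.8^2 = 7.84
cv = 0.48 * 7.84 / 56
cv = 0.0672 m^2/day


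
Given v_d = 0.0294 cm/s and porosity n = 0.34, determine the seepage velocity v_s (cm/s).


Result: 0.08647 cm/s

Derivation:
Using v_s = v_d / n
v_s = 0.0294 / 0.34
v_s = 0.08647 cm/s


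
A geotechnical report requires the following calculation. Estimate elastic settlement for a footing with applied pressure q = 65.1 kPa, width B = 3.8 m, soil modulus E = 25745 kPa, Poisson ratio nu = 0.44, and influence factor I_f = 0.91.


Using Se = q * B * (1 - nu^2) * I_f / E
1 - nu^2 = 1 - 0.44^2 = 0.8064
Se = 65.1 * 3.8 * 0.8064 * 0.91 / 25745
Se = 0.007051 m
Convert to mm: Se = 0.007051 * 1000 = 7.051 mm


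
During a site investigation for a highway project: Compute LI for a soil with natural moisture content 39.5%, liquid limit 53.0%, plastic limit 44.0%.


Result: -0.5

Derivation:
First compute the plasticity index:
PI = LL - PL = 53.0 - 44.0 = 9.0
Then compute the liquidity index:
LI = (w - PL) / PI
LI = (39.5 - 44.0) / 9.0
LI = -0.5


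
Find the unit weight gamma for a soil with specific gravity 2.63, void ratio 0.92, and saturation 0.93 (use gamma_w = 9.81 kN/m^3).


Using gamma = gamma_w * (Gs + S*e) / (1 + e)
Numerator: Gs + S*e = 2.63 + 0.93*0.92 = 3.4856
Denominator: 1 + e = 1 + 0.92 = 1.92
gamma = 9.81 * 3.4856 / 1.92
gamma = 17.809 kN/m^3


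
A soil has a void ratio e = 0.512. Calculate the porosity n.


Result: 0.3386

Derivation:
Using the relation n = e / (1 + e)
n = 0.512 / (1 + 0.512)
n = 0.512 / 1.512
n = 0.3386


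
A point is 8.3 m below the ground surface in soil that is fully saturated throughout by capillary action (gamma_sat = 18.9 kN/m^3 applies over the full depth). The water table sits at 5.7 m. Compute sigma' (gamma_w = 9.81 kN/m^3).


Total stress = gamma_sat * depth
sigma = 18.9 * 8.3 = 156.87 kPa
Pore water pressure u = gamma_w * (depth - d_wt)
u = 9.81 * (8.3 - 5.7) = 25.506 kPa
Effective stress = sigma - u
sigma' = 156.87 - 25.506 = 131.36 kPa


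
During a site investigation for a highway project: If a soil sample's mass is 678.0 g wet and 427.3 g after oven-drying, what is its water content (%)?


Using w = (m_wet - m_dry) / m_dry * 100
m_wet - m_dry = 678.0 - 427.3 = 250.7 g
w = 250.7 / 427.3 * 100
w = 58.67 %


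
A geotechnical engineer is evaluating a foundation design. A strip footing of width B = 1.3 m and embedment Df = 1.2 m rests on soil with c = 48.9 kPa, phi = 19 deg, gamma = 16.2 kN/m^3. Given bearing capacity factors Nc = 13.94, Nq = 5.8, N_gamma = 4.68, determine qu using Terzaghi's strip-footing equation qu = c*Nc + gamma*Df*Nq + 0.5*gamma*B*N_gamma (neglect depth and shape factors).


Compute qu = c*Nc + gamma*Df*Nq + 0.5*gamma*B*N_gamma
Term 1: 48.9 * 13.94 = 681.666
Term 2: 16.2 * 1.2 * 5.8 = 112.752
Term 3: 0.5 * 16.2 * 1.3 * 4.68 = 49.2804
qu = 681.666 + 112.752 + 49.2804
qu = 843.7 kPa


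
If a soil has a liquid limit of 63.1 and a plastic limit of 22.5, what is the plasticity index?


Using PI = LL - PL
PI = 63.1 - 22.5
PI = 40.6


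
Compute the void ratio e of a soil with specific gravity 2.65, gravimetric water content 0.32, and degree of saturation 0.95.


Using the relation e = Gs * w / S
e = 2.65 * 0.32 / 0.95
e = 0.8926


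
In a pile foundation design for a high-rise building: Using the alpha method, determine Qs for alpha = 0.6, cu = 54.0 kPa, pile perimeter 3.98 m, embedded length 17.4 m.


Result: 2243.76 kN

Derivation:
Using Qs = alpha * cu * perimeter * L
Qs = 0.6 * 54.0 * 3.98 * 17.4
Qs = 2243.76 kN


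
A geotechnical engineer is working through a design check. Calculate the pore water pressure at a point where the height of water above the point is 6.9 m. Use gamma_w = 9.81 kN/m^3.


Using u = gamma_w * h_w
u = 9.81 * 6.9
u = 67.69 kPa


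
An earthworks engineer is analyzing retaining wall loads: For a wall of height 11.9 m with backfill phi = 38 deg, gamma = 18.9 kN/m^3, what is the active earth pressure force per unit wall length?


Compute active earth pressure coefficient:
Ka = tan^2(45 - phi/2) = tan^2(26.0) = 0.237883
Compute active force:
Pa = 0.5 * Ka * gamma * H^2
Pa = 0.5 * 0.237883 * 18.9 * 11.9^2
Pa = 318.34 kN/m


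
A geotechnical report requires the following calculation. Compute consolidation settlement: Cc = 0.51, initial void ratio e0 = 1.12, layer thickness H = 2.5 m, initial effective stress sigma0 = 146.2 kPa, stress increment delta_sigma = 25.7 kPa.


Result: 0.0423 m

Derivation:
Using Sc = Cc * H / (1 + e0) * log10((sigma0 + delta_sigma) / sigma0)
Stress ratio = (146.2 + 25.7) / 146.2 = 1.17579
log10(1.17579) = 0.0703285
Cc * H / (1 + e0) = 0.51 * 2.5 / (1 + 1.12) = 0.601415
Sc = 0.601415 * 0.0703285
Sc = 0.0423 m


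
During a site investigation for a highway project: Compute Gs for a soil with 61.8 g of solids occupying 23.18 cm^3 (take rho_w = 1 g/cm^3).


Result: 2.666

Derivation:
Using Gs = m_s / (V_s * rho_w)
Since rho_w = 1 g/cm^3:
Gs = 61.8 / 23.18
Gs = 2.666


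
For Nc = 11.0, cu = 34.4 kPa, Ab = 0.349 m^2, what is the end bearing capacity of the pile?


Result: 132.06 kN

Derivation:
Using Qb = Nc * cu * Ab
Qb = 11.0 * 34.4 * 0.349
Qb = 132.06 kN


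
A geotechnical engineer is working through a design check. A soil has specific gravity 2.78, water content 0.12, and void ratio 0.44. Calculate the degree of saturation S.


Using S = Gs * w / e
S = 2.78 * 0.12 / 0.44
S = 0.7582


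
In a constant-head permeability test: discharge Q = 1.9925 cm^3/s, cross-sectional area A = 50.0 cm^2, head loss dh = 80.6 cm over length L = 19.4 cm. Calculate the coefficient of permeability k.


Compute hydraulic gradient:
i = dh / L = 80.6 / 19.4 = 4.15464
Then apply Darcy's law:
k = Q / (A * i)
k = 1.9925 / (50.0 * 4.15464)
k = 1.9925 / 207.732
k = 0.009592 cm/s


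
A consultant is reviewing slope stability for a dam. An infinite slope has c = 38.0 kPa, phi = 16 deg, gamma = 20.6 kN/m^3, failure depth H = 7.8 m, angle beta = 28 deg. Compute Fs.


Using Fs = c / (gamma*H*sin(beta)*cos(beta)) + tan(phi)/tan(beta)
Cohesion contribution = 38.0 / (20.6*7.8*sin(28)*cos(28))
Cohesion contribution = 0.570529
Friction contribution = tan(16)/tan(28) = 0.53929
Fs = 0.570529 + 0.53929
Fs = 1.11


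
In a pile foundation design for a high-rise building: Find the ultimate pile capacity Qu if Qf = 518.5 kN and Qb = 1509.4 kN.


Result: 2027.9 kN

Derivation:
Using Qu = Qf + Qb
Qu = 518.5 + 1509.4
Qu = 2027.9 kN


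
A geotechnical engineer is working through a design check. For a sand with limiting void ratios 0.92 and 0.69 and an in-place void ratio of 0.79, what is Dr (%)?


Using Dr = (e_max - e) / (e_max - e_min) * 100
e_max - e = 0.92 - 0.79 = 0.13
e_max - e_min = 0.92 - 0.69 = 0.23
Dr = 0.13 / 0.23 * 100
Dr = 56.52 %


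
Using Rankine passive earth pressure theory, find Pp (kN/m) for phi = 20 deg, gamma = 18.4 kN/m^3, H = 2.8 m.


Compute passive earth pressure coefficient:
Kp = tan^2(45 + phi/2) = tan^2(55.0) = 2.039607
Compute passive force:
Pp = 0.5 * Kp * gamma * H^2
Pp = 0.5 * 2.039607 * 18.4 * 2.8^2
Pp = 147.11 kN/m


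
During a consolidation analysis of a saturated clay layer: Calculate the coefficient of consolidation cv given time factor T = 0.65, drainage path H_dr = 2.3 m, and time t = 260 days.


Result: 0.01323 m^2/day

Derivation:
Using cv = T * H_dr^2 / t
H_dr^2 = 2.3^2 = 5.29
cv = 0.65 * 5.29 / 260
cv = 0.01323 m^2/day


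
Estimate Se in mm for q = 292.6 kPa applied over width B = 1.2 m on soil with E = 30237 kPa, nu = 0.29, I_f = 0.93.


Result: 9.891 mm

Derivation:
Using Se = q * B * (1 - nu^2) * I_f / E
1 - nu^2 = 1 - 0.29^2 = 0.9159
Se = 292.6 * 1.2 * 0.9159 * 0.93 / 30237
Se = 0.009891 m
Convert to mm: Se = 0.009891 * 1000 = 9.891 mm


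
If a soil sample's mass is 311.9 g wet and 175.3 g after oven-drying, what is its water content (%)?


Result: 77.92 %

Derivation:
Using w = (m_wet - m_dry) / m_dry * 100
m_wet - m_dry = 311.9 - 175.3 = 136.6 g
w = 136.6 / 175.3 * 100
w = 77.92 %


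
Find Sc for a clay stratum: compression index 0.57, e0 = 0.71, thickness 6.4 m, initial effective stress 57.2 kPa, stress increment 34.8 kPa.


Using Sc = Cc * H / (1 + e0) * log10((sigma0 + delta_sigma) / sigma0)
Stress ratio = (57.2 + 34.8) / 57.2 = 1.60839
log10(1.60839) = 0.206392
Cc * H / (1 + e0) = 0.57 * 6.4 / (1 + 0.71) = 2.13333
Sc = 2.13333 * 0.206392
Sc = 0.4403 m


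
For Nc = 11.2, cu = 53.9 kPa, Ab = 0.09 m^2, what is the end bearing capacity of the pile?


Result: 54.33 kN

Derivation:
Using Qb = Nc * cu * Ab
Qb = 11.2 * 53.9 * 0.09
Qb = 54.33 kN


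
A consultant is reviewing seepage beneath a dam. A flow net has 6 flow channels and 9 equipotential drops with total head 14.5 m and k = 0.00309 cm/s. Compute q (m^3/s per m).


Convert k to m/s for unit consistency with H:
k = 0.00309 cm/s = 0.00309 / 100 m/s = 3.09e-05 m/s
Using q = k * H * Nf / Nd
Nf / Nd = 6 / 9 = 0.6667
q = 3.09e-05 * 14.5 * 0.6667
q = 0.0002987 m^3/s per m


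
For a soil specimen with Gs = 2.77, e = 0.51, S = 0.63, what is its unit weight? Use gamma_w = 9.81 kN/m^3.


Using gamma = gamma_w * (Gs + S*e) / (1 + e)
Numerator: Gs + S*e = 2.77 + 0.63*0.51 = 3.0913
Denominator: 1 + e = 1 + 0.51 = 1.51
gamma = 9.81 * 3.0913 / 1.51
gamma = 20.083 kN/m^3


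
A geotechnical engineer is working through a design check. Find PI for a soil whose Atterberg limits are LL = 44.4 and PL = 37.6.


Result: 6.8

Derivation:
Using PI = LL - PL
PI = 44.4 - 37.6
PI = 6.8


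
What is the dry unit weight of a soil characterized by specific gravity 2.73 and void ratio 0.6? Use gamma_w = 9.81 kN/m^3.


Using gamma_d = Gs * gamma_w / (1 + e)
gamma_d = 2.73 * 9.81 / (1 + 0.6)
gamma_d = 2.73 * 9.81 / 1.6
gamma_d = 16.738 kN/m^3


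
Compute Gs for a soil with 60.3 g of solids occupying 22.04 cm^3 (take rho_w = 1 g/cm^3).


Result: 2.736

Derivation:
Using Gs = m_s / (V_s * rho_w)
Since rho_w = 1 g/cm^3:
Gs = 60.3 / 22.04
Gs = 2.736


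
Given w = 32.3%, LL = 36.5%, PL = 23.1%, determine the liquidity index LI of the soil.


First compute the plasticity index:
PI = LL - PL = 36.5 - 23.1 = 13.4
Then compute the liquidity index:
LI = (w - PL) / PI
LI = (32.3 - 23.1) / 13.4
LI = 0.687


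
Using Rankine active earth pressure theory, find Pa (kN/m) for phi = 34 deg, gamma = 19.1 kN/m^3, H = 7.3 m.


Result: 143.88 kN/m

Derivation:
Compute active earth pressure coefficient:
Ka = tan^2(45 - phi/2) = tan^2(28.0) = 0.282715
Compute active force:
Pa = 0.5 * Ka * gamma * H^2
Pa = 0.5 * 0.282715 * 19.1 * 7.3^2
Pa = 143.88 kN/m


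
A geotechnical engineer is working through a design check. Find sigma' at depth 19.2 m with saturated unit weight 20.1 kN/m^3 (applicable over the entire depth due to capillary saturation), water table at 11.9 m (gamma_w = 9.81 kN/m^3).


Total stress = gamma_sat * depth
sigma = 20.1 * 19.2 = 385.92 kPa
Pore water pressure u = gamma_w * (depth - d_wt)
u = 9.81 * (19.2 - 11.9) = 71.613 kPa
Effective stress = sigma - u
sigma' = 385.92 - 71.613 = 314.31 kPa


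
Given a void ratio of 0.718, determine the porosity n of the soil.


Using the relation n = e / (1 + e)
n = 0.718 / (1 + 0.718)
n = 0.718 / 1.718
n = 0.4179


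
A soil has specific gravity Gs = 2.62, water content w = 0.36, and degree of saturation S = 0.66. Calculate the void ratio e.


Result: 1.4291

Derivation:
Using the relation e = Gs * w / S
e = 2.62 * 0.36 / 0.66
e = 1.4291


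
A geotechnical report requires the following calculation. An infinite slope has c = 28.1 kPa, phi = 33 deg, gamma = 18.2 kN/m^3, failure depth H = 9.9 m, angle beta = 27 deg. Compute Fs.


Result: 1.66

Derivation:
Using Fs = c / (gamma*H*sin(beta)*cos(beta)) + tan(phi)/tan(beta)
Cohesion contribution = 28.1 / (18.2*9.9*sin(27)*cos(27))
Cohesion contribution = 0.385542
Friction contribution = tan(33)/tan(27) = 1.27453
Fs = 0.385542 + 1.27453
Fs = 1.66
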